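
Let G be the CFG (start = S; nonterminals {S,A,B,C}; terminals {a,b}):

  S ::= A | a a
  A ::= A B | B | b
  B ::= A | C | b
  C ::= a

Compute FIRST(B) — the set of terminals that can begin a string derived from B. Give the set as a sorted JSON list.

FIRST iteration:
pass 1:
  A via A→b: +{b}
  B via B→A: +{b}
  C via C→a: +{a}
  S via S→A: +{b}
  S via S→a a: +{a}
  S: {a,b}  A: {b}  B: {b}  C: {a}
pass 2:
  B via B→C: +{a}
  S: {a,b}  A: {b}  B: {a,b}  C: {a}
pass 3:
  A via A→B: +{a}
  S: {a,b}  A: {a,b}  B: {a,b}  C: {a}
pass 4: done
  S: {a,b}  A: {a,b}  B: {a,b}  C: {a}

FIRST(B) = ["a", "b"]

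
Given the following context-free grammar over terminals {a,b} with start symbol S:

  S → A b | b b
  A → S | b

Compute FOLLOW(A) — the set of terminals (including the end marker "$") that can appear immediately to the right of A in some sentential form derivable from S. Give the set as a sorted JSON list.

FIRST iteration:
[1]
  A via A→b: +{b}
  S via S→A b: +{b}
  FIRST(S)={b}  FIRST(A)={b}
[2] (no change)
  FIRST(S)={b}  FIRST(A)={b}

FOLLOW iteration:
seed FOLLOW(S) with $
[1]
  S→A b: FOLLOW(A) ⊇ FIRST(b) = {b}; new: +{b}
  FOLLOW(S)={$}  FOLLOW(A)={b}
[2]
  A→S: FOLLOW(S) ⊇ FOLLOW(A) ⊇ {b}; new: +{b}
  FOLLOW(S)={$,b}  FOLLOW(A)={b}
[3] — fixpoint
  FOLLOW(S)={$,b}  FOLLOW(A)={b}

FOLLOW(A) = ["b"]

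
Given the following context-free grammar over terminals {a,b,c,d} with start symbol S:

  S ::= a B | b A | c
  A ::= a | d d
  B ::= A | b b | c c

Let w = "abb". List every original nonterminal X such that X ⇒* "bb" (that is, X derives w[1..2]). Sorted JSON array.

CNF form of G:
  S -> T1 A | T3 B | c
  A -> T0 T0 | a
  B -> T0 T0 | T1 T1 | T2 T2 | a
  T0 -> d
  T1 -> b
  T2 -> c
  T3 -> a

CYK fill — only the sub-triangle for w[1..2]:
  T[1,1] 'b' = {T1}  orig:{}
  T[2,2] 'b' = {T1}  orig:{}
  T[1,2] 'bb' = {B}

Original NTs in T[1,2] deriving "bb": ["B"]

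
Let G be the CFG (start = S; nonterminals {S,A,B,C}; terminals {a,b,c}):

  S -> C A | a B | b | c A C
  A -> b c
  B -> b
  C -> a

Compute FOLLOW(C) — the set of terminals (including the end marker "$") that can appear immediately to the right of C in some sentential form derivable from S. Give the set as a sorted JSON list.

FIRST iteration:
iter 1:
  A via A→b c: +{b}
  B via B→b: +{b}
  C via C→a: +{a}
  S via S→C A: +{a}
  S via S→b: +{b}
  S via S→c A C: +{c}
  S: {a,b,c}  A: {b}  B: {b}  C: {a}
iter 2: (no change)
  S: {a,b,c}  A: {b}  B: {b}  C: {a}

FOLLOW sets:
initialize: $ ∈ FOLLOW(S)
iter 1:
  S→C A: FOLLOW(C) ⊇ FIRST(A) = {b}; new: +{b}
  S→C A: FOLLOW(A) ⊇ FOLLOW(S) ⊇ {$}; new: +{$}
  S→a B: FOLLOW(B) ⊇ FOLLOW(S) ⊇ {$}; new: +{$}
  S→c A C: FOLLOW(A) ⊇ FIRST(C) = {a}; new: +{a}
  S→c A C: FOLLOW(C) ⊇ FOLLOW(S) ⊇ {$}; new: +{$}
  FOLLOW[S]={$}  FOLLOW[A]={$,a}  FOLLOW[B]={$}  FOLLOW[C]={$,b}
iter 2: (stable)
  FOLLOW[S]={$}  FOLLOW[A]={$,a}  FOLLOW[B]={$}  FOLLOW[C]={$,b}

FOLLOW(C) = ["$", "b"]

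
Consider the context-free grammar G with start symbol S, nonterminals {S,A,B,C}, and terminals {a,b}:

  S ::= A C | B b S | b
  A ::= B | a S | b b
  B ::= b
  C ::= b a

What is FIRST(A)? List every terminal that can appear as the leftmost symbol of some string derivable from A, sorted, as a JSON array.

FIRST iteration:
iter 1:
  A via A→a S: +{a}
  A via A→b b: +{b}
  B via B→b: +{b}
  C via C→b a: +{b}
  S via S→A C: +{a,b}
  FIRST[S]={a,b}  FIRST[A]={a,b}  FIRST[B]={b}  FIRST[C]={b}
iter 2: done
  FIRST[S]={a,b}  FIRST[A]={a,b}  FIRST[B]={b}  FIRST[C]={b}

FIRST(A) = ["a", "b"]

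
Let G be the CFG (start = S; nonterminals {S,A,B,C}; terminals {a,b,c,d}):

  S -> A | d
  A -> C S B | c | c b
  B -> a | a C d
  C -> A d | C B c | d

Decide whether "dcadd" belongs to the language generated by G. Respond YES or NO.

CNF form of G:
  S -> C X7 | T0 T1 | c | d
  A -> C X4 | T0 T1 | c
  B -> T2 X5 | a
  C -> A T3 | C X6 | d
  T0 -> c
  T1 -> b
  T2 -> a
  T3 -> d
  X4 -> S B
  X5 -> C T3
  X6 -> B T0
  X7 -> S B

CYK table (by increasing span):
  T[0,0] 'd' = {C,S,T3}  orig:{C,S}
  T[1,1] 'c' = {A,S,T0}  orig:{A,S}
  T[2,2] 'a' = {B,T2}  orig:{B}
  T[3,3] 'd' = {C,S,T3}  orig:{C,S}
  T[4,4] 'd' = {C,S,T3}  orig:{C,S}
  T[0,1] 'dc' = ∅
  T[1,2] 'ca' = {X4,X7}  orig:{}
  T[2,3] 'ad' = ∅
  T[3,4] 'dd' = {X5}  orig:{}
  T[0,2] 'dca' = {A,S}
  T[1,3] 'cad' = ∅
  T[2,4] 'add' = {B}
  T[0,3] 'dcad' = {C}
  T[1,4] 'cadd' = {X4,X7}  orig:{}
  T[0,4] 'dcadd' = {A,S,X5}  orig:{A,S}

S ∈ T[0,4] ⇒ YES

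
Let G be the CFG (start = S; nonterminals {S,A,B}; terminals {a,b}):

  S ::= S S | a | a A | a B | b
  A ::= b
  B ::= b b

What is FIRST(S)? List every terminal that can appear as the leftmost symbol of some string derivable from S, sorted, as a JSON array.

FIRST iteration:
iter 1:
  A via A→b: +{b}
  B via B→b b: +{b}
  S via S→a: +{a}
  S via S→b: +{b}
  FIRST(S)={a,b}  FIRST(A)={b}  FIRST(B)={b}
iter 2: (no change)
  FIRST(S)={a,b}  FIRST(A)={b}  FIRST(B)={b}

FIRST(S) = ["a", "b"]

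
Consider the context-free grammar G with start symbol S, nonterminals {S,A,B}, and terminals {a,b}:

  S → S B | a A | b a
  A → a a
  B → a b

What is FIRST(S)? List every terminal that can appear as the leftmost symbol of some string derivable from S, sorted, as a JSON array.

FIRST sets, iterate to fixpoint:
round 1:
  A via A→a a: +{a}
  B via B→a b: +{a}
  S via S→a A: +{a}
  S via S→b a: +{b}
  FIRST[S]={a,b}  FIRST[A]={a}  FIRST[B]={a}
round 2: done
  FIRST[S]={a,b}  FIRST[A]={a}  FIRST[B]={a}

FIRST(S) = ["a", "b"]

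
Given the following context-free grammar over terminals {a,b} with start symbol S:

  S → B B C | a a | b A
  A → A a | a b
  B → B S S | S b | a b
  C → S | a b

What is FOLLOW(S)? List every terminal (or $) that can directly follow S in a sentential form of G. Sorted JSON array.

Compute FIRST by fixpoint:
round 1:
  A via A→a b: +{a}
  B via B→a b: +{a}
  C via C→a b: +{a}
  S via S→B B C: +{a}
  S via S→b A: +{b}
  S: {a,b}  A: {a}  B: {a}  C: {a}
round 2:
  B via B→S b: +{b}
  C via C→S: +{b}
  S: {a,b}  A: {a}  B: {a,b}  C: {a,b}
round 3: done
  S: {a,b}  A: {a}  B: {a,b}  C: {a,b}

FOLLOW sets:
initialize: $ ∈ FOLLOW(S)
pass 1:
  A→A a: FOLLOW(A) ⊇ FIRST(a) = {a}; new: +{a}
  B→B S S: FOLLOW(B) ⊇ FIRST(S) = {a,b}; new: +{a,b}
  B→B S S: FOLLOW(S) ⊇ FIRST(S) = {a,b}; new: +{a,b}
  S→B B C: FOLLOW(C) ⊇ FOLLOW(S) ⊇ {$,a,b}; new: +{$,a,b}
  S→b A: FOLLOW(A) ⊇ FOLLOW(S) ⊇ {$,a,b}; new: +{$,b}
  FOLLOW(S)={$,a,b}  FOLLOW(A)={$,a,b}  FOLLOW(B)={a,b}  FOLLOW(C)={$,a,b}
pass 2: (no change)
  FOLLOW(S)={$,a,b}  FOLLOW(A)={$,a,b}  FOLLOW(B)={a,b}  FOLLOW(C)={$,a,b}

FOLLOW(S) = ["$", "a", "b"]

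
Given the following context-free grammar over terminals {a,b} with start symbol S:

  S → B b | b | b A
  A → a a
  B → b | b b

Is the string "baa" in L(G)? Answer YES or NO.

CNF form of G:
  S -> B T1 | T1 A | b
  A -> T0 T0
  B -> T1 T1 | b
  T0 -> a
  T1 -> b

CYK fill:
  cell(0,0) b: {B,S,T1}  orig:{B,S}
  cell(1,1) a: {T0}  orig:{}
  cell(2,2) a: {T0}  orig:{}
  cell(0,1) ba: ∅
  cell(1,2) aa: {A}
  cell(0,2) baa: {S}

S ∈ T[0,2] ⇒ YES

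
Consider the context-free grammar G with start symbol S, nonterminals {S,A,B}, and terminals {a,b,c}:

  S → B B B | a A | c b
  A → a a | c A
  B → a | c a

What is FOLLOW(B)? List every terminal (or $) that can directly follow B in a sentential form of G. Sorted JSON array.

Compute FIRST by fixpoint:
round 1:
  A via A→a a: +{a}
  A via A→c A: +{c}
  B via B→a: +{a}
  B via B→c a: +{c}
  S via S→B B B: +{a,c}
  FIRST[S]={a,c}  FIRST[A]={a,c}  FIRST[B]={a,c}
round 2: done
  FIRST[S]={a,c}  FIRST[A]={a,c}  FIRST[B]={a,c}

Compute FOLLOW by fixpoint:
seed FOLLOW(S) with $
pass 1:
  S→B B B: FOLLOW(B) ⊇ FIRST(B) = {a,c}; new: +{a,c}
  S→B B B: FOLLOW(B) ⊇ FOLLOW(S) ⊇ {$}; new: +{$}
  S→a A: FOLLOW(A) ⊇ FOLLOW(S) ⊇ {$}; new: +{$}
  S: {$}  A: {$}  B: {$,a,c}
pass 2: (stable)
  S: {$}  A: {$}  B: {$,a,c}

FOLLOW(B) = ["$", "a", "c"]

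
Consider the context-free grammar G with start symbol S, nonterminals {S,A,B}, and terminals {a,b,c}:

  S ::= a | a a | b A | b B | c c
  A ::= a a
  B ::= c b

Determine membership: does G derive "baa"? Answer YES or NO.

CNF form of G:
  S -> T0 T0 | T1 T1 | T2 A | T2 B | a
  A -> T0 T0
  B -> T1 T2
  T0 -> a
  T1 -> c
  T2 -> b

CYK fill:
  cell(0,0) b: {T2}  orig:{}
  cell(1,1) a: {S,T0}  orig:{S}
  cell(2,2) a: {S,T0}  orig:{S}
  cell(0,1) ba: ∅
  cell(1,2) aa: {A,S}
  cell(0,2) baa: {S}

S ∈ T[0,2] ⇒ YES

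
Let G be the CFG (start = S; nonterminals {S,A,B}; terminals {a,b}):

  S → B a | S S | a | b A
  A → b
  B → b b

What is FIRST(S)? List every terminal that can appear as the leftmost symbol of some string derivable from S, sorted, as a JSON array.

Compute FIRST by fixpoint:
round 1:
  A via A→b: +{b}
  B via B→b b: +{b}
  S via S→B a: +{b}
  S via S→a: +{a}
  S: {a,b}  A: {b}  B: {b}
round 2: done
  S: {a,b}  A: {b}  B: {b}

FIRST(S) = ["a", "b"]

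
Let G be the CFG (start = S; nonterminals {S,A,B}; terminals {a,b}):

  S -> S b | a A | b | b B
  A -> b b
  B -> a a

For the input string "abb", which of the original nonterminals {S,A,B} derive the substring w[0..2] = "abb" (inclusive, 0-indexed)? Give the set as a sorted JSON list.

CNF form of G:
  S -> S T0 | T0 B | T1 A | b
  A -> T0 T0
  B -> T1 T1
  T0 -> b
  T1 -> a

CYK fill (cells [i..j] with 0 ≤ i ≤ j ≤ 2 only):
  cell(0,0) a: {T1}  orig:{}
  cell(1,1) b: {S,T0}  orig:{S}
  cell(2,2) b: {S,T0}  orig:{S}
  cell(0,1) ab: ∅
  cell(1,2) bb: {A,S}
  cell(0,2) abb: {S}

Original NTs in T[0,2] deriving "abb": ["S"]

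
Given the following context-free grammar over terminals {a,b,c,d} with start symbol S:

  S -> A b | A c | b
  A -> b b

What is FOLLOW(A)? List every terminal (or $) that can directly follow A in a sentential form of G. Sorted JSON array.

FIRST iteration:
round 1:
  A via A→b b: +{b}
  S via S→A b: +{b}
  FIRST(S)={b}  FIRST(A)={b}
round 2: (stable)
  FIRST(S)={b}  FIRST(A)={b}

Compute FOLLOW by fixpoint:
initialize: $ ∈ FOLLOW(S)
pass 1:
  S→A b: FOLLOW(A) ⊇ FIRST(b) = {b}; new: +{b}
  S→A c: FOLLOW(A) ⊇ FIRST(c) = {c}; new: +{c}
  S: {$}  A: {b,c}
pass 2: done
  S: {$}  A: {b,c}

FOLLOW(A) = ["b", "c"]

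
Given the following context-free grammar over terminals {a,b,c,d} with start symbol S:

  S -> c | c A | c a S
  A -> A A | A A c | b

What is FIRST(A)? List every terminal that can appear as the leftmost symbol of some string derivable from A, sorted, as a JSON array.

Compute FIRST by fixpoint:
iter 1:
  A via A→b: +{b}
  S via S→c: +{c}
  FIRST(S)={c}  FIRST(A)={b}
iter 2: (stable)
  FIRST(S)={c}  FIRST(A)={b}

FIRST(A) = ["b"]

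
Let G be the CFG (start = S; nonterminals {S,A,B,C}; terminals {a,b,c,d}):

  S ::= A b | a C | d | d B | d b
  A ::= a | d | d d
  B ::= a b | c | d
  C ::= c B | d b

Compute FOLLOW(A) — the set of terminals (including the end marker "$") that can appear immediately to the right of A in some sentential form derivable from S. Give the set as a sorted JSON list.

FIRST iteration:
pass 1:
  A via A→a: +{a}
  A via A→d: +{d}
  B via B→a b: +{a}
  B via B→c: +{c}
  B via B→d: +{d}
  C via C→c B: +{c}
  C via C→d b: +{d}
  S via S→A b: +{a,d}
  S: {a,d}  A: {a,d}  B: {a,c,d}  C: {c,d}
pass 2: done
  S: {a,d}  A: {a,d}  B: {a,c,d}  C: {c,d}

FOLLOW sets:
initialize: $ ∈ FOLLOW(S)
[1]
  S→A b: FOLLOW(A) ⊇ FIRST(b) = {b}; new: +{b}
  S→a C: FOLLOW(C) ⊇ FOLLOW(S) ⊇ {$}; new: +{$}
  S→d B: FOLLOW(B) ⊇ FOLLOW(S) ⊇ {$}; new: +{$}
  S: {$}  A: {b}  B: {$}  C: {$}
[2] — fixpoint
  S: {$}  A: {b}  B: {$}  C: {$}

FOLLOW(A) = ["b"]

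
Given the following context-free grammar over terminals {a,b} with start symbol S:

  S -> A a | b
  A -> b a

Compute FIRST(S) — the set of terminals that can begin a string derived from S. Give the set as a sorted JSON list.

FIRST iteration:
pass 1:
  A via A→b a: +{b}
  S via S→A a: +{b}
  FIRST(S)={b}  FIRST(A)={b}
pass 2: done
  FIRST(S)={b}  FIRST(A)={b}

FIRST(S) = ["b"]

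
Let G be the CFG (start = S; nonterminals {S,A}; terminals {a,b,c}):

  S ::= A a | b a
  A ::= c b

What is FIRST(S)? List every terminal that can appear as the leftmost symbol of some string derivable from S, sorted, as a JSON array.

Compute FIRST by fixpoint:
round 1:
  A via A→c b: +{c}
  S via S→A a: +{c}
  S via S→b a: +{b}
  FIRST[S]={b,c}  FIRST[A]={c}
round 2: (stable)
  FIRST[S]={b,c}  FIRST[A]={c}

FIRST(S) = ["b", "c"]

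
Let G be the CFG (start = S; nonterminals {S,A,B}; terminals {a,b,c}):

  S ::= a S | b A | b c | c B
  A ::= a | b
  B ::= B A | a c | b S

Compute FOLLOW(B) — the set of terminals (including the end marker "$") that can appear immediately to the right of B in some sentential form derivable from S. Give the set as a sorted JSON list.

FIRST sets, iterate to fixpoint:
round 1:
  A via A→a: +{a}
  A via A→b: +{b}
  B via B→a c: +{a}
  B via B→b S: +{b}
  S via S→a S: +{a}
  S via S→b A: +{b}
  S via S→c B: +{c}
  FIRST[S]={a,b,c}  FIRST[A]={a,b}  FIRST[B]={a,b}
round 2: — fixpoint
  FIRST[S]={a,b,c}  FIRST[A]={a,b}  FIRST[B]={a,b}

FOLLOW sets:
initialize: $ ∈ FOLLOW(S)
pass 1:
  B→B A: FOLLOW(B) ⊇ FIRST(A) = {a,b}; new: +{a,b}
  B→B A: FOLLOW(A) ⊇ FOLLOW(B) ⊇ {a,b}; new: +{a,b}
  B→b S: FOLLOW(S) ⊇ FOLLOW(B) ⊇ {a,b}; new: +{a,b}
  S→b A: FOLLOW(A) ⊇ FOLLOW(S) ⊇ {$,a,b}; new: +{$}
  S→c B: FOLLOW(B) ⊇ FOLLOW(S) ⊇ {$,a,b}; new: +{$}
  FOLLOW[S]={$,a,b}  FOLLOW[A]={$,a,b}  FOLLOW[B]={$,a,b}
pass 2: (no change)
  FOLLOW[S]={$,a,b}  FOLLOW[A]={$,a,b}  FOLLOW[B]={$,a,b}

FOLLOW(B) = ["$", "a", "b"]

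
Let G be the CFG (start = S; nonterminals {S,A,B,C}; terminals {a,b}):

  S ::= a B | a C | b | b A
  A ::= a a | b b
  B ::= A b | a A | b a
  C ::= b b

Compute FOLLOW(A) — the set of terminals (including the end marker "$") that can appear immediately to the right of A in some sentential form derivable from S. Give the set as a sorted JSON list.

FIRST sets, iterate to fixpoint:
iter 1:
  A via A→a a: +{a}
  A via A→b b: +{b}
  B via B→A b: +{a,b}
  C via C→b b: +{b}
  S via S→a B: +{a}
  S via S→b: +{b}
  S: {a,b}  A: {a,b}  B: {a,b}  C: {b}
iter 2: (no change)
  S: {a,b}  A: {a,b}  B: {a,b}  C: {b}

Compute FOLLOW by fixpoint:
FOLLOW(S) := {$}
round 1:
  B→A b: FOLLOW(A) ⊇ FIRST(b) = {b}; new: +{b}
  S→a B: FOLLOW(B) ⊇ FOLLOW(S) ⊇ {$}; new: +{$}
  S→a C: FOLLOW(C) ⊇ FOLLOW(S) ⊇ {$}; new: +{$}
  S→b A: FOLLOW(A) ⊇ FOLLOW(S) ⊇ {$}; new: +{$}
  FOLLOW[S]={$}  FOLLOW[A]={$,b}  FOLLOW[B]={$}  FOLLOW[C]={$}
round 2: (stable)
  FOLLOW[S]={$}  FOLLOW[A]={$,b}  FOLLOW[B]={$}  FOLLOW[C]={$}

FOLLOW(A) = ["$", "b"]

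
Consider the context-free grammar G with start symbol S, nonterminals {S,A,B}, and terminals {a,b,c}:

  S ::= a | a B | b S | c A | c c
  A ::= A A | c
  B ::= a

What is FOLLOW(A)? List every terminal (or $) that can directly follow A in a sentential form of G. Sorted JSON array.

FIRST sets, iterate to fixpoint:
iter 1:
  A via A→c: +{c}
  B via B→a: +{a}
  S via S→a: +{a}
  S via S→b S: +{b}
  S via S→c A: +{c}
  FIRST(S)={a,b,c}  FIRST(A)={c}  FIRST(B)={a}
iter 2: — fixpoint
  FIRST(S)={a,b,c}  FIRST(A)={c}  FIRST(B)={a}

FOLLOW iteration:
seed FOLLOW(S) with $
[1]
  A→A A: FOLLOW(A) ⊇ FIRST(A) = {c}; new: +{c}
  S→a B: FOLLOW(B) ⊇ FOLLOW(S) ⊇ {$}; new: +{$}
  S→c A: FOLLOW(A) ⊇ FOLLOW(S) ⊇ {$}; new: +{$}
  S: {$}  A: {$,c}  B: {$}
[2] (stable)
  S: {$}  A: {$,c}  B: {$}

FOLLOW(A) = ["$", "c"]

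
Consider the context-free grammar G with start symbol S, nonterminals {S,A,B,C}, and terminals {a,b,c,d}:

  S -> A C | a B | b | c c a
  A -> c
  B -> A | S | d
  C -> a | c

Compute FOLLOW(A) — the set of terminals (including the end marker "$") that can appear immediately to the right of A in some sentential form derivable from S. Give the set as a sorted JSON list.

FIRST iteration:
round 1:
  A via A→c: +{c}
  B via B→A: +{c}
  B via B→d: +{d}
  C via C→a: +{a}
  C via C→c: +{c}
  S via S→A C: +{c}
  S via S→a B: +{a}
  S via S→b: +{b}
  S: {a,b,c}  A: {c}  B: {c,d}  C: {a,c}
round 2:
  B via B→S: +{a,b}
  S: {a,b,c}  A: {c}  B: {a,b,c,d}  C: {a,c}
round 3: — fixpoint
  S: {a,b,c}  A: {c}  B: {a,b,c,d}  C: {a,c}

FOLLOW iteration:
seed FOLLOW(S) with $
pass 1:
  S→A C: FOLLOW(A) ⊇ FIRST(C) = {a,c}; new: +{a,c}
  S→A C: FOLLOW(C) ⊇ FOLLOW(S) ⊇ {$}; new: +{$}
  S→a B: FOLLOW(B) ⊇ FOLLOW(S) ⊇ {$}; new: +{$}
  FOLLOW(S)={$}  FOLLOW(A)={a,c}  FOLLOW(B)={$}  FOLLOW(C)={$}
pass 2:
  B→A: FOLLOW(A) ⊇ FOLLOW(B) ⊇ {$}; new: +{$}
  FOLLOW(S)={$}  FOLLOW(A)={$,a,c}  FOLLOW(B)={$}  FOLLOW(C)={$}
pass 3: — fixpoint
  FOLLOW(S)={$}  FOLLOW(A)={$,a,c}  FOLLOW(B)={$}  FOLLOW(C)={$}

FOLLOW(A) = ["$", "a", "c"]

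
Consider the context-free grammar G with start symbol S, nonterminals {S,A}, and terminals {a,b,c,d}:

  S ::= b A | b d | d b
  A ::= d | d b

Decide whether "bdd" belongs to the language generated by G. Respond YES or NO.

CNF form of G:
  S -> T0 T1 | T1 A | T1 T0
  A -> T0 T1 | d
  T0 -> d
  T1 -> b

CYK table (by increasing span):
  cell(0,0) b: {T1}  orig:{}
  cell(1,1) d: {A,T0}  orig:{A}
  cell(2,2) d: {A,T0}  orig:{A}
  cell(0,1) bd: {S}
  cell(1,2) dd: ∅
  cell(0,2) bdd: ∅

S ∉ T[0,2] ⇒ NO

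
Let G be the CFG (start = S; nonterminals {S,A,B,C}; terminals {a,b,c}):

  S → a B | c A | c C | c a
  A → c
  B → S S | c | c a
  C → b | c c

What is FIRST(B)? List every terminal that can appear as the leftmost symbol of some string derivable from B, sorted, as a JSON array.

Compute FIRST by fixpoint:
pass 1:
  A via A→c: +{c}
  B via B→c: +{c}
  C via C→b: +{b}
  C via C→c c: +{c}
  S via S→a B: +{a}
  S via S→c A: +{c}
  FIRST[S]={a,c}  FIRST[A]={c}  FIRST[B]={c}  FIRST[C]={b,c}
pass 2:
  B via B→S S: +{a}
  FIRST[S]={a,c}  FIRST[A]={c}  FIRST[B]={a,c}  FIRST[C]={b,c}
pass 3: — fixpoint
  FIRST[S]={a,c}  FIRST[A]={c}  FIRST[B]={a,c}  FIRST[C]={b,c}

FIRST(B) = ["a", "c"]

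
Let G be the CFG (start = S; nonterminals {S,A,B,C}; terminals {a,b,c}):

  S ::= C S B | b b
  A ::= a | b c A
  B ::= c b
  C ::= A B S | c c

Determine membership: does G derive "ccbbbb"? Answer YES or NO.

Convert to CNF:
  S -> C X4 | T0 T0
  A -> T0 X2 | a
  B -> T1 T0
  C -> A X3 | T1 T1
  T0 -> b
  T1 -> c
  X2 -> T1 A
  X3 -> B S
  X4 -> S B

Fill CYK table bottom-up:
  [0..0]={T1}  "c"  orig:{}
  [1..1]={T1}  "c"  orig:{}
  [2..2]={T0}  "b"  orig:{}
  [3..3]={T0}  "b"  orig:{}
  [4..4]={T0}  "b"  orig:{}
  [5..5]={T0}  "b"  orig:{}
  [0..1]={C}  "cc"
  [1..2]={B}  "cb"
  [2..3]={S}  "bb"
  [3..4]={S}  "bb"
  [4..5]={S}  "bb"
  [0..2]=∅  "ccb"
  [1..3]=∅  "cbb"
  [2..4]=∅  "bbb"
  [3..5]=∅  "bbb"
  [0..3]=∅  "ccbb"
  [1..4]={X3}  "cbbb"  orig:{}
  [2..5]=∅  "bbbb"
  [0..4]=∅  "ccbbb"
  [1..5]=∅  "cbbbb"
  [0..5]=∅  "ccbbbb"

S ∉ T[0,5] ⇒ NO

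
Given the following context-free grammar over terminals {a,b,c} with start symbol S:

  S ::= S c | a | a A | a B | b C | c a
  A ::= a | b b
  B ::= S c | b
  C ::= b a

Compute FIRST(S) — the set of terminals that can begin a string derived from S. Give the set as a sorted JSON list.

FIRST sets, iterate to fixpoint:
iter 1:
  A via A→a: +{a}
  A via A→b b: +{b}
  B via B→b: +{b}
  C via C→b a: +{b}
  S via S→a: +{a}
  S via S→b C: +{b}
  S via S→c a: +{c}
  FIRST[S]={a,b,c}  FIRST[A]={a,b}  FIRST[B]={b}  FIRST[C]={b}
iter 2:
  B via B→S c: +{a,c}
  FIRST[S]={a,b,c}  FIRST[A]={a,b}  FIRST[B]={a,b,c}  FIRST[C]={b}
iter 3: — fixpoint
  FIRST[S]={a,b,c}  FIRST[A]={a,b}  FIRST[B]={a,b,c}  FIRST[C]={b}

FIRST(S) = ["a", "b", "c"]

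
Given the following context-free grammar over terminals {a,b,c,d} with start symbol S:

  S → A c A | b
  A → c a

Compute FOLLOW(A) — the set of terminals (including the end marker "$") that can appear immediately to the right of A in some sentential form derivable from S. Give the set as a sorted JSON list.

FIRST sets, iterate to fixpoint:
pass 1:
  A via A→c a: +{c}
  S via S→A c A: +{c}
  S via S→b: +{b}
  FIRST[S]={b,c}  FIRST[A]={c}
pass 2: — fixpoint
  FIRST[S]={b,c}  FIRST[A]={c}

FOLLOW iteration:
seed FOLLOW(S) with $
round 1:
  S→A c A: FOLLOW(A) ⊇ FIRST(c) = {c}; new: +{c}
  S→A c A: FOLLOW(A) ⊇ FOLLOW(S) ⊇ {$}; new: +{$}
  FOLLOW(S)={$}  FOLLOW(A)={$,c}
round 2: (no change)
  FOLLOW(S)={$}  FOLLOW(A)={$,c}

FOLLOW(A) = ["$", "c"]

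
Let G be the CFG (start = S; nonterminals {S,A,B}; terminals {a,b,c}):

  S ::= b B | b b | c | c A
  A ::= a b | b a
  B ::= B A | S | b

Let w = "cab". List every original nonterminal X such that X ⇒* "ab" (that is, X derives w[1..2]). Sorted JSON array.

Convert to CNF:
  S -> T1 B | T1 T1 | T2 A | c
  A -> T0 T1 | T1 T0
  B -> B A | T1 B | T1 T1 | T2 A | b | c
  T0 -> a
  T1 -> b
  T2 -> c

CYK table (by increasing span) (cells [i..j] with 1 ≤ i ≤ j ≤ 2 only):
  T[1,1] 'a' = {T0}  orig:{}
  T[2,2] 'b' = {B,T1}  orig:{B}
  T[1,2] 'ab' = {A}

Original NTs in T[1,2] deriving "ab": ["A"]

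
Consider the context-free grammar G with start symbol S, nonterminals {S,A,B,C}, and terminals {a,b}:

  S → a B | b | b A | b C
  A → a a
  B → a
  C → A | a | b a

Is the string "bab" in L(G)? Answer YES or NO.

CNF form of G:
  S -> T0 B | T1 A | T1 C | b
  A -> T0 T0
  B -> a
  C -> T0 T0 | T1 T0 | a
  T0 -> a
  T1 -> b

Fill CYK table bottom-up:
  [0..0]={S,T1}  "b"  orig:{S}
  [1..1]={B,C,T0}  "a"  orig:{B,C}
  [2..2]={S,T1}  "b"  orig:{S}
  [0..1]={C,S}  "ba"
  [1..2]=∅  "ab"
  [0..2]=∅  "bab"

S ∉ T[0,2] ⇒ NO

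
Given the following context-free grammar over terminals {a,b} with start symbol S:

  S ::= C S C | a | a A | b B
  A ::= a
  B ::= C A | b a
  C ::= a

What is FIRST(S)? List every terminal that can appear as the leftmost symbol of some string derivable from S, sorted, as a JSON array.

FIRST sets, iterate to fixpoint:
round 1:
  A via A→a: +{a}
  B via B→b a: +{b}
  C via C→a: +{a}
  S via S→C S C: +{a}
  S via S→b B: +{b}
  S: {a,b}  A: {a}  B: {b}  C: {a}
round 2:
  B via B→C A: +{a}
  S: {a,b}  A: {a}  B: {a,b}  C: {a}
round 3: done
  S: {a,b}  A: {a}  B: {a,b}  C: {a}

FIRST(S) = ["a", "b"]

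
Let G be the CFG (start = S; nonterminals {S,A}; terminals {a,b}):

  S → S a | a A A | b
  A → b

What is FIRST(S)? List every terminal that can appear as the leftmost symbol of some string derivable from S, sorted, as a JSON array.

FIRST iteration:
[1]
  A via A→b: +{b}
  S via S→a A A: +{a}
  S via S→b: +{b}
  FIRST(S)={a,b}  FIRST(A)={b}
[2] — fixpoint
  FIRST(S)={a,b}  FIRST(A)={b}

FIRST(S) = ["a", "b"]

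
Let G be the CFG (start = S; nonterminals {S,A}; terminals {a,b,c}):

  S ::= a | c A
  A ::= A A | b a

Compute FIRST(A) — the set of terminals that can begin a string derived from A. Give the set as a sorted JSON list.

FIRST sets, iterate to fixpoint:
[1]
  A via A→b a: +{b}
  S via S→a: +{a}
  S via S→c A: +{c}
  S: {a,c}  A: {b}
[2] done
  S: {a,c}  A: {b}

FIRST(A) = ["b"]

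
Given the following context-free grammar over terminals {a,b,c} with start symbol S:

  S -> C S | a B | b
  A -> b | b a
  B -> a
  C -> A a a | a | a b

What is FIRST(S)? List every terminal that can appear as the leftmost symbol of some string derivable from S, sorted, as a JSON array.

FIRST iteration:
round 1:
  A via A→b: +{b}
  B via B→a: +{a}
  C via C→A a a: +{b}
  C via C→a: +{a}
  S via S→C S: +{a,b}
  FIRST(S)={a,b}  FIRST(A)={b}  FIRST(B)={a}  FIRST(C)={a,b}
round 2: (stable)
  FIRST(S)={a,b}  FIRST(A)={b}  FIRST(B)={a}  FIRST(C)={a,b}

FIRST(S) = ["a", "b"]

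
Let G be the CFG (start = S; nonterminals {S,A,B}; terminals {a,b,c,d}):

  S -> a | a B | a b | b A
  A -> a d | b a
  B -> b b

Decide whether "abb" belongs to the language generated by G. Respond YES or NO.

CNF form of G:
  S -> T0 B | T0 T2 | T2 A | a
  A -> T0 T1 | T2 T0
  B -> T2 T2
  T0 -> a
  T1 -> d
  T2 -> b

CYK fill:
  T[0,0] 'a' = {S,T0}  orig:{S}
  T[1,1] 'b' = {T2}  orig:{}
  T[2,2] 'b' = {T2}  orig:{}
  T[0,1] 'ab' = {S}
  T[1,2] 'bb' = {B}
  T[0,2] 'abb' = {S}

S ∈ T[0,2] ⇒ YES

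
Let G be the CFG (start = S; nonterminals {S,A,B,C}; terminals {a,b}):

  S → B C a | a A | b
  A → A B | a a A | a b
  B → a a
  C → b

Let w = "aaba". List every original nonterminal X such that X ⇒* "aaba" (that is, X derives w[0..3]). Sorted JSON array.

Convert to CNF:
  S -> B X3 | T0 A | b
  A -> A B | T0 T1 | T0 X2
  B -> T0 T0
  C -> b
  T0 -> a
  T1 -> b
  X2 -> T0 A
  X3 -> C T0

Fill CYK table bottom-up, restricted to cells inside w[0..3]:
  T[0,0] 'a' = {T0}  orig:{}
  T[1,1] 'a' = {T0}  orig:{}
  T[2,2] 'b' = {C,S,T1}  orig:{C,S}
  T[3,3] 'a' = {T0}  orig:{}
  T[0,1] 'aa' = {B}
  T[1,2] 'ab' = {A}
  T[2,3] 'ba' = {X3}  orig:{}
  T[0,2] 'aab' = {S,X2}  orig:{S}
  T[1,3] 'aba' = ∅
  T[0,3] 'aaba' = {S}

Original NTs in T[0,3] deriving "aaba": ["S"]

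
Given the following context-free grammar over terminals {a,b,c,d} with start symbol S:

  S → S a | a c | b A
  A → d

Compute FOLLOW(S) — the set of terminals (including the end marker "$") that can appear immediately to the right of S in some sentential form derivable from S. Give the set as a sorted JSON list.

FIRST sets, iterate to fixpoint:
iter 1:
  A via A→d: +{d}
  S via S→a c: +{a}
  S via S→b A: +{b}
  S: {a,b}  A: {d}
iter 2: (no change)
  S: {a,b}  A: {d}

FOLLOW sets:
initialize: $ ∈ FOLLOW(S)
round 1:
  S→S a: FOLLOW(S) ⊇ FIRST(a) = {a}; new: +{a}
  S→b A: FOLLOW(A) ⊇ FOLLOW(S) ⊇ {$,a}; new: +{$,a}
  S: {$,a}  A: {$,a}
round 2: — fixpoint
  S: {$,a}  A: {$,a}

FOLLOW(S) = ["$", "a"]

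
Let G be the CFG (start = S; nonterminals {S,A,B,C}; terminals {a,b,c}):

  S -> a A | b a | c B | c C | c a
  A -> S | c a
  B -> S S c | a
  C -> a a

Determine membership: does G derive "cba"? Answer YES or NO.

Convert to CNF:
  S -> T0 A | T1 T0 | T2 B | T2 C | T2 T0
  A -> T0 A | T1 T0 | T2 B | T2 C | T2 T0
  B -> S X3 | a
  C -> T0 T0
  T0 -> a
  T1 -> b
  T2 -> c
  X3 -> S T2

CYK fill:
  cell(0,0) c: {T2}  orig:{}
  cell(1,1) b: {T1}  orig:{}
  cell(2,2) a: {B,T0}  orig:{B}
  cell(0,1) cb: ∅
  cell(1,2) ba: {A,S}
  cell(0,2) cba: ∅

S ∉ T[0,2] ⇒ NO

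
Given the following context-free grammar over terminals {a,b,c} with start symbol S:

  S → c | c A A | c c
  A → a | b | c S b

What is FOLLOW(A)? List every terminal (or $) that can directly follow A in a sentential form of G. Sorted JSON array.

FIRST sets, iterate to fixpoint:
iter 1:
  A via A→a: +{a}
  A via A→b: +{b}
  A via A→c S b: +{c}
  S via S→c: +{c}
  FIRST[S]={c}  FIRST[A]={a,b,c}
iter 2: done
  FIRST[S]={c}  FIRST[A]={a,b,c}

FOLLOW iteration:
FOLLOW(S) := {$}
pass 1:
  A→c S b: FOLLOW(S) ⊇ FIRST(b) = {b}; new: +{b}
  S→c A A: FOLLOW(A) ⊇ FIRST(A) = {a,b,c}; new: +{a,b,c}
  S→c A A: FOLLOW(A) ⊇ FOLLOW(S) ⊇ {$,b}; new: +{$}
  FOLLOW[S]={$,b}  FOLLOW[A]={$,a,b,c}
pass 2: done
  FOLLOW[S]={$,b}  FOLLOW[A]={$,a,b,c}

FOLLOW(A) = ["$", "a", "b", "c"]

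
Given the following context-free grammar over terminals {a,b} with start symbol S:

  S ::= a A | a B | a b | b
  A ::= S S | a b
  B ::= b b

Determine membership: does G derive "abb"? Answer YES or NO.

CNF form of G:
  S -> T0 A | T0 B | T0 T1 | b
  A -> S S | T0 T1
  B -> T1 T1
  T0 -> a
  T1 -> b

CYK table (by increasing span):
  cell(0,0) a: {T0}  orig:{}
  cell(1,1) b: {S,T1}  orig:{S}
  cell(2,2) b: {S,T1}  orig:{S}
  cell(0,1) ab: {A,S}
  cell(1,2) bb: {A,B}
  cell(0,2) abb: {A,S}

S ∈ T[0,2] ⇒ YES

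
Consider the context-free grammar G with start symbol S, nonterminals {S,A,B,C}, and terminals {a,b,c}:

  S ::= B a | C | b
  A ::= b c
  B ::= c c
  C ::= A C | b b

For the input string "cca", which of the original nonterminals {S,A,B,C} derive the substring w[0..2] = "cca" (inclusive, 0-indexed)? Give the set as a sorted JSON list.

Convert to CNF:
  S -> A C | B T2 | T0 T0 | b
  A -> T0 T1
  B -> T1 T1
  C -> A C | T0 T0
  T0 -> b
  T1 -> c
  T2 -> a

Fill CYK table bottom-up — only the sub-triangle for w[0..2]:
  T[0,0] 'c' = {T1}  orig:{}
  T[1,1] 'c' = {T1}  orig:{}
  T[2,2] 'a' = {T2}  orig:{}
  T[0,1] 'cc' = {B}
  T[1,2] 'ca' = ∅
  T[0,2] 'cca' = {S}

Original NTs in T[0,2] deriving "cca": ["S"]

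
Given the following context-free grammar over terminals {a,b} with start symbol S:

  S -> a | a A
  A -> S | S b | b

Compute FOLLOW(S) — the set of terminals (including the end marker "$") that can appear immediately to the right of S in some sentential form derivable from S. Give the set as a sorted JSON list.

Compute FIRST by fixpoint:
iter 1:
  A via A→b: +{b}
  S via S→a: +{a}
  FIRST(S)={a}  FIRST(A)={b}
iter 2:
  A via A→S: +{a}
  FIRST(S)={a}  FIRST(A)={a,b}
iter 3: done
  FIRST(S)={a}  FIRST(A)={a,b}

FOLLOW iteration:
seed FOLLOW(S) with $
pass 1:
  A→S b: FOLLOW(S) ⊇ FIRST(b) = {b}; new: +{b}
  S→a A: FOLLOW(A) ⊇ FOLLOW(S) ⊇ {$,b}; new: +{$,b}
  S: {$,b}  A: {$,b}
pass 2: (no change)
  S: {$,b}  A: {$,b}

FOLLOW(S) = ["$", "b"]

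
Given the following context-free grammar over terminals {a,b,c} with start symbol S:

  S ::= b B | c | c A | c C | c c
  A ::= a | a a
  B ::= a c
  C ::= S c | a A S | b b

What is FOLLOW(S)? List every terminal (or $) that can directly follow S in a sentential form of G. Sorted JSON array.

FIRST iteration:
[1]
  A via A→a: +{a}
  B via B→a c: +{a}
  C via C→a A S: +{a}
  C via C→b b: +{b}
  S via S→b B: +{b}
  S via S→c: +{c}
  S: {b,c}  A: {a}  B: {a}  C: {a,b}
[2]
  C via C→S c: +{c}
  S: {b,c}  A: {a}  B: {a}  C: {a,b,c}
[3] done
  S: {b,c}  A: {a}  B: {a}  C: {a,b,c}

Compute FOLLOW by fixpoint:
initialize: $ ∈ FOLLOW(S)
iter 1:
  C→S c: FOLLOW(S) ⊇ FIRST(c) = {c}; new: +{c}
  C→a A S: FOLLOW(A) ⊇ FIRST(S) = {b,c}; new: +{b,c}
  S→b B: FOLLOW(B) ⊇ FOLLOW(S) ⊇ {$,c}; new: +{$,c}
  S→c A: FOLLOW(A) ⊇ FOLLOW(S) ⊇ {$,c}; new: +{$}
  S→c C: FOLLOW(C) ⊇ FOLLOW(S) ⊇ {$,c}; new: +{$,c}
  S: {$,c}  A: {$,b,c}  B: {$,c}  C: {$,c}
iter 2: (stable)
  S: {$,c}  A: {$,b,c}  B: {$,c}  C: {$,c}

FOLLOW(S) = ["$", "c"]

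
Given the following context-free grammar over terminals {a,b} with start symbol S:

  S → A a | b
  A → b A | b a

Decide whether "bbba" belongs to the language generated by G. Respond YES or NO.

Convert to CNF:
  S -> A T1 | b
  A -> T0 A | T0 T1
  T0 -> b
  T1 -> a

CYK fill:
  [0..0]={S,T0}  "b"  orig:{S}
  [1..1]={S,T0}  "b"  orig:{S}
  [2..2]={S,T0}  "b"  orig:{S}
  [3..3]={T1}  "a"  orig:{}
  [0..1]=∅  "bb"
  [1..2]=∅  "bb"
  [2..3]={A}  "ba"
  [0..2]=∅  "bbb"
  [1..3]={A}  "bba"
  [0..3]={A}  "bbba"

S ∉ T[0,3] ⇒ NO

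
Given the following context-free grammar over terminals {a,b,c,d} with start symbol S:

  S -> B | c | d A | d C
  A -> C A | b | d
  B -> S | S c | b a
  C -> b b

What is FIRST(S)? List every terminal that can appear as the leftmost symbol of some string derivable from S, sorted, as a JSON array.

FIRST iteration:
iter 1:
  A via A→b: +{b}
  A via A→d: +{d}
  B via B→b a: +{b}
  C via C→b b: +{b}
  S via S→B: +{b}
  S via S→c: +{c}
  S via S→d A: +{d}
  FIRST(S)={b,c,d}  FIRST(A)={b,d}  FIRST(B)={b}  FIRST(C)={b}
iter 2:
  B via B→S: +{c,d}
  FIRST(S)={b,c,d}  FIRST(A)={b,d}  FIRST(B)={b,c,d}  FIRST(C)={b}
iter 3: (no change)
  FIRST(S)={b,c,d}  FIRST(A)={b,d}  FIRST(B)={b,c,d}  FIRST(C)={b}

FIRST(S) = ["b", "c", "d"]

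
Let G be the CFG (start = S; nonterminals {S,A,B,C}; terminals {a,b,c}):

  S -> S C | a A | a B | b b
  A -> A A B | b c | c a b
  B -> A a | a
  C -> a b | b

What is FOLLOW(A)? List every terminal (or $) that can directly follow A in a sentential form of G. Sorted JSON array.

FIRST iteration:
round 1:
  A via A→b c: +{b}
  A via A→c a b: +{c}
  B via B→A a: +{b,c}
  B via B→a: +{a}
  C via C→a b: +{a}
  C via C→b: +{b}
  S via S→a A: +{a}
  S via S→b b: +{b}
  FIRST[S]={a,b}  FIRST[A]={b,c}  FIRST[B]={a,b,c}  FIRST[C]={a,b}
round 2: — fixpoint
  FIRST[S]={a,b}  FIRST[A]={b,c}  FIRST[B]={a,b,c}  FIRST[C]={a,b}

FOLLOW sets:
initialize: $ ∈ FOLLOW(S)
iter 1:
  A→A A B: FOLLOW(A) ⊇ FIRST(A) = {b,c}; new: +{b,c}
  A→A A B: FOLLOW(A) ⊇ FIRST(B) = {a,b,c}; new: +{a}
  A→A A B: FOLLOW(B) ⊇ FOLLOW(A) ⊇ {a,b,c}; new: +{a,b,c}
  S→S C: FOLLOW(S) ⊇ FIRST(C) = {a,b}; new: +{a,b}
  S→S C: FOLLOW(C) ⊇ FOLLOW(S) ⊇ {$,a,b}; new: +{$,a,b}
  S→a A: FOLLOW(A) ⊇ FOLLOW(S) ⊇ {$,a,b}; new: +{$}
  S→a B: FOLLOW(B) ⊇ FOLLOW(S) ⊇ {$,a,b}; new: +{$}
  S: {$,a,b}  A: {$,a,b,c}  B: {$,a,b,c}  C: {$,a,b}
iter 2: done
  S: {$,a,b}  A: {$,a,b,c}  B: {$,a,b,c}  C: {$,a,b}

FOLLOW(A) = ["$", "a", "b", "c"]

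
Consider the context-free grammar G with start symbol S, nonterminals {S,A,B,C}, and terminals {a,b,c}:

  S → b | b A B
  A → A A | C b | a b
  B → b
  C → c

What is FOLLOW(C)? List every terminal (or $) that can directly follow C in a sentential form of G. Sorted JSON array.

FIRST sets, iterate to fixpoint:
pass 1:
  A via A→a b: +{a}
  B via B→b: +{b}
  C via C→c: +{c}
  S via S→b: +{b}
  FIRST(S)={b}  FIRST(A)={a}  FIRST(B)={b}  FIRST(C)={c}
pass 2:
  A via A→C b: +{c}
  FIRST(S)={b}  FIRST(A)={a,c}  FIRST(B)={b}  FIRST(C)={c}
pass 3: (stable)
  FIRST(S)={b}  FIRST(A)={a,c}  FIRST(B)={b}  FIRST(C)={c}

FOLLOW sets:
FOLLOW(S) := {$}
round 1:
  A→A A: FOLLOW(A) ⊇ FIRST(A) = {a,c}; new: +{a,c}
  A→C b: FOLLOW(C) ⊇ FIRST(b) = {b}; new: +{b}
  S→b A B: FOLLOW(A) ⊇ FIRST(B) = {b}; new: +{b}
  S→b A B: FOLLOW(B) ⊇ FOLLOW(S) ⊇ {$}; new: +{$}
  S: {$}  A: {a,b,c}  B: {$}  C: {b}
round 2: done
  S: {$}  A: {a,b,c}  B: {$}  C: {b}

FOLLOW(C) = ["b"]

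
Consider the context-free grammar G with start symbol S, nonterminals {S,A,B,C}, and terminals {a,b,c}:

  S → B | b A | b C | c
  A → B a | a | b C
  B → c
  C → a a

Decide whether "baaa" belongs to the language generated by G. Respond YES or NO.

CNF form of G:
  S -> T1 A | T1 C | c
  A -> B T0 | T1 C | a
  B -> c
  C -> T0 T0
  T0 -> a
  T1 -> b

CYK table (by increasing span):
  cell(0,0) b: {T1}  orig:{}
  cell(1,1) a: {A,T0}  orig:{A}
  cell(2,2) a: {A,T0}  orig:{A}
  cell(3,3) a: {A,T0}  orig:{A}
  cell(0,1) ba: {S}
  cell(1,2) aa: {C}
  cell(2,3) aa: {C}
  cell(0,2) baa: {A,S}
  cell(1,3) aaa: ∅
  cell(0,3) baaa: ∅

S ∉ T[0,3] ⇒ NO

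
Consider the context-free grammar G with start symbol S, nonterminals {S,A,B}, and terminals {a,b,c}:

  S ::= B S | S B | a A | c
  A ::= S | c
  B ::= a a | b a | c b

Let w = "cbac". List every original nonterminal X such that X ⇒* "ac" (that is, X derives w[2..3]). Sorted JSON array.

CNF form of G:
  S -> B S | S B | T0 A | c
  A -> B S | S B | T0 A | c
  B -> T0 T0 | T1 T0 | T2 T1
  T0 -> a
  T1 -> b
  T2 -> c

CYK table (by increasing span) — only the sub-triangle for w[2..3]:
  T[2,2] 'a' = {T0}  orig:{}
  T[3,3] 'c' = {A,S,T2}  orig:{A,S}
  T[2,3] 'ac' = {A,S}

Original NTs in T[2,3] deriving "ac": ["A", "S"]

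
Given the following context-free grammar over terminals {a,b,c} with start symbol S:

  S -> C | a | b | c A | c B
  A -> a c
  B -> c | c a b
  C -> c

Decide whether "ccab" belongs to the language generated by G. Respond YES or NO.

CNF form of G:
  S -> T1 A | T1 B | a | b | c
  A -> T0 T1
  B -> T1 X3 | c
  C -> c
  T0 -> a
  T1 -> c
  T2 -> b
  X3 -> T0 T2

CYK table (by increasing span):
  T[0,0] 'c' = {B,C,S,T1}  orig:{B,C,S}
  T[1,1] 'c' = {B,C,S,T1}  orig:{B,C,S}
  T[2,2] 'a' = {S,T0}  orig:{S}
  T[3,3] 'b' = {S,T2}  orig:{S}
  T[0,1] 'cc' = {S}
  T[1,2] 'ca' = ∅
  T[2,3] 'ab' = {X3}  orig:{}
  T[0,2] 'cca' = ∅
  T[1,3] 'cab' = {B}
  T[0,3] 'ccab' = {S}

S ∈ T[0,3] ⇒ YES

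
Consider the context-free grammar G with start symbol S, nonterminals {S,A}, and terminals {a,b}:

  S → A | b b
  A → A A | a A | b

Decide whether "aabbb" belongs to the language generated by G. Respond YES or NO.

CNF form of G:
  S -> A A | T0 A | T1 T1 | b
  A -> A A | T0 A | b
  T0 -> a
  T1 -> b

CYK table (by increasing span):
  [0..0]={T0}  "a"  orig:{}
  [1..1]={T0}  "a"  orig:{}
  [2..2]={A,S,T1}  "b"  orig:{A,S}
  [3..3]={A,S,T1}  "b"  orig:{A,S}
  [4..4]={A,S,T1}  "b"  orig:{A,S}
  [0..1]=∅  "aa"
  [1..2]={A,S}  "ab"
  [2..3]={A,S}  "bb"
  [3..4]={A,S}  "bb"
  [0..2]={A,S}  "aab"
  [1..3]={A,S}  "abb"
  [2..4]={A,S}  "bbb"
  [0..3]={A,S}  "aabb"
  [1..4]={A,S}  "abbb"
  [0..4]={A,S}  "aabbb"

S ∈ T[0,4] ⇒ YES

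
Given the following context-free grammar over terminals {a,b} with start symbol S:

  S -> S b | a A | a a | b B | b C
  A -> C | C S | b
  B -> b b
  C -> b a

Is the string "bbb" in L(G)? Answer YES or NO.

CNF form of G:
  S -> S T0 | T0 B | T0 C | T1 A | T1 T1
  A -> C S | T0 T1 | b
  B -> T0 T0
  C -> T0 T1
  T0 -> b
  T1 -> a

CYK table (by increasing span):
  T[0,0] 'b' = {A,T0}  orig:{A}
  T[1,1] 'b' = {A,T0}  orig:{A}
  T[2,2] 'b' = {A,T0}  orig:{A}
  T[0,1] 'bb' = {B}
  T[1,2] 'bb' = {B}
  T[0,2] 'bbb' = {S}

S ∈ T[0,2] ⇒ YES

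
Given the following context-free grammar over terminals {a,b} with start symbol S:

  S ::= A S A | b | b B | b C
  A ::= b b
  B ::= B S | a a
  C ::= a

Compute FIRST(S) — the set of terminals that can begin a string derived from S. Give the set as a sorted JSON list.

Compute FIRST by fixpoint:
[1]
  A via A→b b: +{b}
  B via B→a a: +{a}
  C via C→a: +{a}
  S via S→A S A: +{b}
  FIRST(S)={b}  FIRST(A)={b}  FIRST(B)={a}  FIRST(C)={a}
[2] (stable)
  FIRST(S)={b}  FIRST(A)={b}  FIRST(B)={a}  FIRST(C)={a}

FIRST(S) = ["b"]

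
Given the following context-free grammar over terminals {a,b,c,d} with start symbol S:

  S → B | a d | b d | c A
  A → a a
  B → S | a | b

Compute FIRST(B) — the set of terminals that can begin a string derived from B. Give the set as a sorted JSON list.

Compute FIRST by fixpoint:
iter 1:
  A via A→a a: +{a}
  B via B→a: +{a}
  B via B→b: +{b}
  S via S→B: +{a,b}
  S via S→c A: +{c}
  FIRST(S)={a,b,c}  FIRST(A)={a}  FIRST(B)={a,b}
iter 2:
  B via B→S: +{c}
  FIRST(S)={a,b,c}  FIRST(A)={a}  FIRST(B)={a,b,c}
iter 3: done
  FIRST(S)={a,b,c}  FIRST(A)={a}  FIRST(B)={a,b,c}

FIRST(B) = ["a", "b", "c"]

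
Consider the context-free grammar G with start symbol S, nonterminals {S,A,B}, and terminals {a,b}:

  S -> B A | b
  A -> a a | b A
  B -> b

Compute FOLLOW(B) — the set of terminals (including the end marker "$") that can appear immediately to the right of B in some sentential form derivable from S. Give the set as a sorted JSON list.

FIRST sets, iterate to fixpoint:
pass 1:
  A via A→a a: +{a}
  A via A→b A: +{b}
  B via B→b: +{b}
  S via S→B A: +{b}
  FIRST[S]={b}  FIRST[A]={a,b}  FIRST[B]={b}
pass 2: — fixpoint
  FIRST[S]={b}  FIRST[A]={a,b}  FIRST[B]={b}

FOLLOW iteration:
initialize: $ ∈ FOLLOW(S)
pass 1:
  S→B A: FOLLOW(B) ⊇ FIRST(A) = {a,b}; new: +{a,b}
  S→B A: FOLLOW(A) ⊇ FOLLOW(S) ⊇ {$}; new: +{$}
  S: {$}  A: {$}  B: {a,b}
pass 2: — fixpoint
  S: {$}  A: {$}  B: {a,b}

FOLLOW(B) = ["a", "b"]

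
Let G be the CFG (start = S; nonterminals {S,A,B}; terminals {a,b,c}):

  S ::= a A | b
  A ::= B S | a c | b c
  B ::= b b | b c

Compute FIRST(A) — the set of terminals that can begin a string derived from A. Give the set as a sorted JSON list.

FIRST sets, iterate to fixpoint:
iter 1:
  A via A→a c: +{a}
  A via A→b c: +{b}
  B via B→b b: +{b}
  S via S→a A: +{a}
  S via S→b: +{b}
  FIRST(S)={a,b}  FIRST(A)={a,b}  FIRST(B)={b}
iter 2: (no change)
  FIRST(S)={a,b}  FIRST(A)={a,b}  FIRST(B)={b}

FIRST(A) = ["a", "b"]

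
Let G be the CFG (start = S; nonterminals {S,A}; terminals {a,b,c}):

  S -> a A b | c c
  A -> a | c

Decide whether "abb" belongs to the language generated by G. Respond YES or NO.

Convert to CNF:
  S -> T0 X3 | T2 T2
  A -> a | c
  T0 -> a
  T1 -> b
  T2 -> c
  X3 -> A T1

CYK table (by increasing span):
  [0..0]={A,T0}  "a"  orig:{A}
  [1..1]={T1}  "b"  orig:{}
  [2..2]={T1}  "b"  orig:{}
  [0..1]={X3}  "ab"  orig:{}
  [1..2]=∅  "bb"
  [0..2]=∅  "abb"

S ∉ T[0,2] ⇒ NO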